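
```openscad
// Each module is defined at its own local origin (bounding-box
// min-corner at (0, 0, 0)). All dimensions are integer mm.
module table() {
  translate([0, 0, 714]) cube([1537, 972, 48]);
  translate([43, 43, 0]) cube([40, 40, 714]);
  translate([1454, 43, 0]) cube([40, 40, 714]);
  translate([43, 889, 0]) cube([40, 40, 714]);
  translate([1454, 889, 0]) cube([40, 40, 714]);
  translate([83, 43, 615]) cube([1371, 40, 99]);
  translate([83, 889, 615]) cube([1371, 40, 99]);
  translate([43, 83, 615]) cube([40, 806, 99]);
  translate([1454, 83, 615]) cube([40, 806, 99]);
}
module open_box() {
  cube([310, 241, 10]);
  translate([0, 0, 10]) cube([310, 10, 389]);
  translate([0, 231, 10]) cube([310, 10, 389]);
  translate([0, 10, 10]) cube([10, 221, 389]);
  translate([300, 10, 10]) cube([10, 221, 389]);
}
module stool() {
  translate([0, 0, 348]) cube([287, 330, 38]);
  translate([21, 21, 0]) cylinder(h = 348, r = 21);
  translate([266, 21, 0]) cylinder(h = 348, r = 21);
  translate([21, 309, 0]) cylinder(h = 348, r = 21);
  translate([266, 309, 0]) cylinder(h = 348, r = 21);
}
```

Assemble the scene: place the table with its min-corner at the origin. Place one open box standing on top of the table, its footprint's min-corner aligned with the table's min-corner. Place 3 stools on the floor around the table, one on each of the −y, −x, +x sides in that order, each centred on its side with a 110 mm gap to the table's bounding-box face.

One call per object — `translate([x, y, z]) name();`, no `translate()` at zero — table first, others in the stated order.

table();
translate([0, 0, 762]) open_box();
translate([625, -440, 0]) stool();
translate([-397, 321, 0]) stool();
translate([1647, 321, 0]) stool();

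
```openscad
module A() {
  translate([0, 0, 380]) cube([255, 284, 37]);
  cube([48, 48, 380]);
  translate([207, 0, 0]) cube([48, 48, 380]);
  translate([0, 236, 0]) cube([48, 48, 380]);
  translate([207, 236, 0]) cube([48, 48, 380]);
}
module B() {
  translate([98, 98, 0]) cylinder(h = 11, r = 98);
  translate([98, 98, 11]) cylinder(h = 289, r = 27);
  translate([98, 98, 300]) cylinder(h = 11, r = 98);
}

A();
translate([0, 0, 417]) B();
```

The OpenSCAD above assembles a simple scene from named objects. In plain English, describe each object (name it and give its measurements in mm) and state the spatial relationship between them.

A is a four-legged stool. The seat is a 255×284×37 mm slab whose top surface is at z = 417 mm; four square legs, each 48×48 mm in cross-section, run from the floor (z = 0) to the underside of the seat, each flush with a corner of the seat.

B is a spool: two coaxial disc flanges of radius 98 mm and thickness 11 mm, joined by a core cylinder of radius 27 mm and height 289 mm. The lower flange rests on z = 0 and the three cylinders share a vertical axis.

The spool is on top of the stool.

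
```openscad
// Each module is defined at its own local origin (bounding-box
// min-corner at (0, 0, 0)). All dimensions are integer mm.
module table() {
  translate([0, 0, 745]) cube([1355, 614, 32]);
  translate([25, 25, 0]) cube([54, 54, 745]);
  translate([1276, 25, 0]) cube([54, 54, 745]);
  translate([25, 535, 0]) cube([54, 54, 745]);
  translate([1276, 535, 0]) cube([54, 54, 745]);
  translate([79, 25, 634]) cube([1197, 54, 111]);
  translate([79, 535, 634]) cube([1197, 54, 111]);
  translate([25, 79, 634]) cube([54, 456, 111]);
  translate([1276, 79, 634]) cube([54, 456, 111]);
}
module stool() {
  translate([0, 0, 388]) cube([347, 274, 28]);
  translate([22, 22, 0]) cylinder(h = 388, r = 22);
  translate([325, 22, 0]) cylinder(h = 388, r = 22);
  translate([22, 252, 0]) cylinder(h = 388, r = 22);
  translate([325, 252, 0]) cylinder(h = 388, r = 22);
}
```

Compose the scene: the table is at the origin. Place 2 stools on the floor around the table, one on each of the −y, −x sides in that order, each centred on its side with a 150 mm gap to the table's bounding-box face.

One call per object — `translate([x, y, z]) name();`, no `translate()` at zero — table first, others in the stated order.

table();
translate([504, -424, 0]) stool();
translate([-497, 170, 0]) stool();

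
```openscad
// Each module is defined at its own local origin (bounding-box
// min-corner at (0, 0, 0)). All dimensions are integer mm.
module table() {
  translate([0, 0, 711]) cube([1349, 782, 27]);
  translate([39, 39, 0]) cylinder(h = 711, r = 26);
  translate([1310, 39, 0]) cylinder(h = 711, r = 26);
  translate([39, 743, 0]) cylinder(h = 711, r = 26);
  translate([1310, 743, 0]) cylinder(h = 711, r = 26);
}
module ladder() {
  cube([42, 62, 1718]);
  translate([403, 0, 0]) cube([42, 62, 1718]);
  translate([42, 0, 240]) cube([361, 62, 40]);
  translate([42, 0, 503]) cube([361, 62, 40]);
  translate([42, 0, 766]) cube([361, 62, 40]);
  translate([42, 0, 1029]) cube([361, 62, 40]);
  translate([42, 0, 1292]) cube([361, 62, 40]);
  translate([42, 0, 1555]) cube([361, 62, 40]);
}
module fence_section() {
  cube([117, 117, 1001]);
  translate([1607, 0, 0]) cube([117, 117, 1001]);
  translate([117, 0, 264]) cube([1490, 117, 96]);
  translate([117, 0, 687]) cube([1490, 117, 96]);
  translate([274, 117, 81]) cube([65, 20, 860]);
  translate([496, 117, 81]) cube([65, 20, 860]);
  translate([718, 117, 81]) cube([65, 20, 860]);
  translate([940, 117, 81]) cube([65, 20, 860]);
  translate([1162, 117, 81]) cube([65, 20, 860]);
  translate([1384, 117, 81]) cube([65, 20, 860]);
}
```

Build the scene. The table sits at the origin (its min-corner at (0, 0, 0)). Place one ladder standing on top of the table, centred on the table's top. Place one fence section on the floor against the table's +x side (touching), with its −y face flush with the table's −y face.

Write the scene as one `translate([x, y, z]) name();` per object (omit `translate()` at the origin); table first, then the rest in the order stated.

table();
translate([452, 360, 738]) ladder();
translate([1349, 0, 0]) fence_section();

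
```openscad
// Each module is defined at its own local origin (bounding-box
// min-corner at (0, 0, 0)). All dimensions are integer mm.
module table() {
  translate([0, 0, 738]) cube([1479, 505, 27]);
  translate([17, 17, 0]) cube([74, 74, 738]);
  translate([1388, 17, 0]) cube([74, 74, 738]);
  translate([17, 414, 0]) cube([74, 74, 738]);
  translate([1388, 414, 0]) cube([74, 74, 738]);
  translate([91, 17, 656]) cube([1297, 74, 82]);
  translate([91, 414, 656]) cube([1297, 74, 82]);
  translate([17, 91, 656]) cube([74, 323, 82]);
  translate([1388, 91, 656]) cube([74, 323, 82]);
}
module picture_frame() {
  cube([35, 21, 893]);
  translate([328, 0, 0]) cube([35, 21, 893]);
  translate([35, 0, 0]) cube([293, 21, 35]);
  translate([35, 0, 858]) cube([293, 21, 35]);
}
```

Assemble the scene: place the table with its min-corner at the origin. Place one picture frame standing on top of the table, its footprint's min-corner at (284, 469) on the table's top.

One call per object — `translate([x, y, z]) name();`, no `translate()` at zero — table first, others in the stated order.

table();
translate([284, 469, 765]) picture_frame();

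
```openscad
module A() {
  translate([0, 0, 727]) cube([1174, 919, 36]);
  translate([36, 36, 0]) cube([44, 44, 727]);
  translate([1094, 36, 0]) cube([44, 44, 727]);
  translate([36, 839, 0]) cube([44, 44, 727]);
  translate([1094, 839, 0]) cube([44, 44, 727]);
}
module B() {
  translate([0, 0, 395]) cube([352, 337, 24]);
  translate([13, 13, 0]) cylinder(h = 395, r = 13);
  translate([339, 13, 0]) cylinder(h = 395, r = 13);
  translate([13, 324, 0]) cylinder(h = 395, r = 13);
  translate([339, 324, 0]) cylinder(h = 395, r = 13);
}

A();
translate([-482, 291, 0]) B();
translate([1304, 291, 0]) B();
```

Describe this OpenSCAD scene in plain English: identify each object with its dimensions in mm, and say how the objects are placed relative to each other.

A is a table: top 1174 mm (x) × 919 mm (y), 36 mm thick, upper face at z = 763 mm, on four 44×44 mm square legs, each inset 36 mm from the nearest pair of top edges, running from z = 0 to the bottom of the top.

B is a four-legged stool. The seat is a 352×337×24 mm slab whose top surface is at z = 419 mm; four round legs, each 26 mm in diameter, run from the floor (z = 0) to the underside of the seat, each leg's axis is inset half a diameter from the nearest pair of seat edges (so the leg's bounding box is flush with the corner).

Two stools sit around the table at the −x, +x sides.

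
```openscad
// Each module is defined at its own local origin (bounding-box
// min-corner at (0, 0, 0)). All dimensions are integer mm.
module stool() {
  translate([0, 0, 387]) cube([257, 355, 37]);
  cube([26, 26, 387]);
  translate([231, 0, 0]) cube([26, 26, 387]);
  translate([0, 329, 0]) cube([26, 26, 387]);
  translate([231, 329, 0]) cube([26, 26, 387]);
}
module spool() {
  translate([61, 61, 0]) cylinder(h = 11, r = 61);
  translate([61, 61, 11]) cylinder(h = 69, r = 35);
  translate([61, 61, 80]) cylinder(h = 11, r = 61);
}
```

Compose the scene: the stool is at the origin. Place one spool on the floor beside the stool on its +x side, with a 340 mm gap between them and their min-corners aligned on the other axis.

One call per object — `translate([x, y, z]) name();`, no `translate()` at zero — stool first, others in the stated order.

stool();
translate([597, 0, 0]) spool();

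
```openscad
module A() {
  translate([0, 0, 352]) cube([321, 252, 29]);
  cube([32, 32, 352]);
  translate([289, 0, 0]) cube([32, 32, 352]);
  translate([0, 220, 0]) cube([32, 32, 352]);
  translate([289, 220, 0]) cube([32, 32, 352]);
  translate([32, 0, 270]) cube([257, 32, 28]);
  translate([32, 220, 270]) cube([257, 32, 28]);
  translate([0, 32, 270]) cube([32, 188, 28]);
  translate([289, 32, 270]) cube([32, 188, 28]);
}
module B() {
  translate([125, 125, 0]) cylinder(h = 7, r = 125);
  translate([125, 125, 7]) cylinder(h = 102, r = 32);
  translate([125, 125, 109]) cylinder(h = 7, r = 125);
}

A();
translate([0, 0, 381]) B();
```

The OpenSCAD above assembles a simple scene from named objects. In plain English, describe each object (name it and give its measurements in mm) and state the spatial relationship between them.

A is a simple wooden stool: a rectangular seat 321 mm (x) by 252 mm (y), 29 mm thick, top face at z = 381 mm, on four square legs, each 32×32 mm in cross-section. The legs rest on z = 0, each flush with a corner of the seat. Four stretchers, 32 mm wide and 28 mm tall, connect adjacent legs with their undersides at z = 270 mm, each running between the inner faces of the legs it joins and aligned with the legs' outer faces on the other axis.

B is a spool: two coaxial disc flanges of radius 125 mm and thickness 7 mm, joined by a core cylinder of radius 32 mm and height 102 mm. The lower flange rests on z = 0 and the three cylinders share a vertical axis.

The spool is on top of the stool.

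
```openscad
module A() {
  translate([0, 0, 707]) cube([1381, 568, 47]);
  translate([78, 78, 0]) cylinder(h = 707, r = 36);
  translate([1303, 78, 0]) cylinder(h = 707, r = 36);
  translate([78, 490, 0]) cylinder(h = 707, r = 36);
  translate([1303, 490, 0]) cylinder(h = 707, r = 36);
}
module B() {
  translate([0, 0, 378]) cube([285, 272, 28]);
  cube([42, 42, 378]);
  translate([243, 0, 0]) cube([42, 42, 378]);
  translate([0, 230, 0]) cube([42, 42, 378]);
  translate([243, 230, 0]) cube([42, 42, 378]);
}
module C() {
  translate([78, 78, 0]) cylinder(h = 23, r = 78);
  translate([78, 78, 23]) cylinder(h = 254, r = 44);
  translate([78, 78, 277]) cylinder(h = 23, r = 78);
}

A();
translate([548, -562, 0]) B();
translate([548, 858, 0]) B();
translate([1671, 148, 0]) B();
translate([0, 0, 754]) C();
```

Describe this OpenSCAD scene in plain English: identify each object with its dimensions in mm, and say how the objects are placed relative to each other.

A is a table: top 1381 mm (x) × 568 mm (y), 47 mm thick, upper face at z = 754 mm, on four round legs of 72 mm diameter, each leg's bounding box inset 42 mm from the nearest pair of top edges, running from z = 0 to the bottom of the top.

B is a simple wooden stool: a rectangular seat 285 mm (x) by 272 mm (y), 28 mm thick, top face at z = 406 mm, on four square legs, each 42×42 mm in cross-section. The legs rest on z = 0, each flush with a corner of the seat.

C is a spool: two coaxial disc flanges of radius 78 mm and thickness 23 mm, joined by a core cylinder of radius 44 mm and height 254 mm. The lower flange rests on z = 0 and the three cylinders share a vertical axis.

Three stools sit around the table at the −y, +y, +x sides. The spool is on top of the table.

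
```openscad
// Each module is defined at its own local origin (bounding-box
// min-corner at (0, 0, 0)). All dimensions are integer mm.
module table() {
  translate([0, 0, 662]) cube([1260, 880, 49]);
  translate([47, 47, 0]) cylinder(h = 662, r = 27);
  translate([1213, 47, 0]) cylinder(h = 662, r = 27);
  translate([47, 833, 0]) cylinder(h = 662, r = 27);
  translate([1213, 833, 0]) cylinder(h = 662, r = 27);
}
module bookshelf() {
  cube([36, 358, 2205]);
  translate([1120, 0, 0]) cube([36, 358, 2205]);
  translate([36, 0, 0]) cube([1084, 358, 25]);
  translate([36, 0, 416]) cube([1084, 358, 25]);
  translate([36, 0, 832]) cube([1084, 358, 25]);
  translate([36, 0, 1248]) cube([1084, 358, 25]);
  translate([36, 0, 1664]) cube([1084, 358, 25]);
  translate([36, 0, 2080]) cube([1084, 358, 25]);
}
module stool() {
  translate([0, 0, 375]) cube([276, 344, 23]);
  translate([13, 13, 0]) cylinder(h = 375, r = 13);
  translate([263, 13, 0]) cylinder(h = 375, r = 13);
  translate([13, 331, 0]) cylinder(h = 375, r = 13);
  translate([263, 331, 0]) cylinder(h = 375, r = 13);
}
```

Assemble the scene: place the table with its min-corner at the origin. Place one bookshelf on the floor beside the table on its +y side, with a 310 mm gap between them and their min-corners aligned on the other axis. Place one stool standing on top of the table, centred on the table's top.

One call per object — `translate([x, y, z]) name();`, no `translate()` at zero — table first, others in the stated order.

table();
translate([0, 1190, 0]) bookshelf();
translate([492, 268, 711]) stool();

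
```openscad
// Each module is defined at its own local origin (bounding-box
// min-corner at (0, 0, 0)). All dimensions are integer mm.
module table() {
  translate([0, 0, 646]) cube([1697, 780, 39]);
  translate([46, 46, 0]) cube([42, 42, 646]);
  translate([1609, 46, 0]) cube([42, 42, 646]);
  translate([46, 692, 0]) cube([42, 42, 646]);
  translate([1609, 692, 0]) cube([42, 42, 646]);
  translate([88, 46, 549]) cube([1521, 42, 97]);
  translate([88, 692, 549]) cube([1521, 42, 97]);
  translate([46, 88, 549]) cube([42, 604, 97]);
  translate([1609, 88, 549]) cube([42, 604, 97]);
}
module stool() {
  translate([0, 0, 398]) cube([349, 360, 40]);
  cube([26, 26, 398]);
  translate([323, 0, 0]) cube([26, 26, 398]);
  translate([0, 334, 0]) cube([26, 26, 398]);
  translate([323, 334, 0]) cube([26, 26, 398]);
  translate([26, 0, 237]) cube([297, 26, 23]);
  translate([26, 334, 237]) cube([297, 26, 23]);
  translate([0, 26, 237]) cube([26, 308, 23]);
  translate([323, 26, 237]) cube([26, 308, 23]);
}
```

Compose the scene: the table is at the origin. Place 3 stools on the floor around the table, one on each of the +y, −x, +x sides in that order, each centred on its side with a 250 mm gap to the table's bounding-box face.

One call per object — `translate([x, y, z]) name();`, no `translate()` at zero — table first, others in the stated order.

table();
translate([674, 1030, 0]) stool();
translate([-599, 210, 0]) stool();
translate([1947, 210, 0]) stool();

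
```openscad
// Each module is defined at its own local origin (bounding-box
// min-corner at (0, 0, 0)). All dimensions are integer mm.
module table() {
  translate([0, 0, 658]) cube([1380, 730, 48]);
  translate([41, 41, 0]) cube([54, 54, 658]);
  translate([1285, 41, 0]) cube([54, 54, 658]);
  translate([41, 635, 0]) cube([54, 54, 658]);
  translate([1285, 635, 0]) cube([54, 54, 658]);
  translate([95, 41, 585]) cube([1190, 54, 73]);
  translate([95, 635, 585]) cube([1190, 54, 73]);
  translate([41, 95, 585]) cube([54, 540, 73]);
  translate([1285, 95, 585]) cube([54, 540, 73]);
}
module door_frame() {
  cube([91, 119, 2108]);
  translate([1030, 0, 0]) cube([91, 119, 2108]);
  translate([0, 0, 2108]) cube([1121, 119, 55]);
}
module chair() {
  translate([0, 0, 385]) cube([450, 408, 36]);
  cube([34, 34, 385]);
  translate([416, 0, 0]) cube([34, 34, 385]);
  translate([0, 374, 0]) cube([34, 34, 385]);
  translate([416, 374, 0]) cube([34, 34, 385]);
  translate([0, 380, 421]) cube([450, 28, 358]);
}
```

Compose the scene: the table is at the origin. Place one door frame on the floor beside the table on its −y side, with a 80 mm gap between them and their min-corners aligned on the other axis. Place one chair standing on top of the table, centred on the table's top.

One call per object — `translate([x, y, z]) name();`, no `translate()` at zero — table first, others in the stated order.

table();
translate([0, -199, 0]) door_frame();
translate([465, 161, 706]) chair();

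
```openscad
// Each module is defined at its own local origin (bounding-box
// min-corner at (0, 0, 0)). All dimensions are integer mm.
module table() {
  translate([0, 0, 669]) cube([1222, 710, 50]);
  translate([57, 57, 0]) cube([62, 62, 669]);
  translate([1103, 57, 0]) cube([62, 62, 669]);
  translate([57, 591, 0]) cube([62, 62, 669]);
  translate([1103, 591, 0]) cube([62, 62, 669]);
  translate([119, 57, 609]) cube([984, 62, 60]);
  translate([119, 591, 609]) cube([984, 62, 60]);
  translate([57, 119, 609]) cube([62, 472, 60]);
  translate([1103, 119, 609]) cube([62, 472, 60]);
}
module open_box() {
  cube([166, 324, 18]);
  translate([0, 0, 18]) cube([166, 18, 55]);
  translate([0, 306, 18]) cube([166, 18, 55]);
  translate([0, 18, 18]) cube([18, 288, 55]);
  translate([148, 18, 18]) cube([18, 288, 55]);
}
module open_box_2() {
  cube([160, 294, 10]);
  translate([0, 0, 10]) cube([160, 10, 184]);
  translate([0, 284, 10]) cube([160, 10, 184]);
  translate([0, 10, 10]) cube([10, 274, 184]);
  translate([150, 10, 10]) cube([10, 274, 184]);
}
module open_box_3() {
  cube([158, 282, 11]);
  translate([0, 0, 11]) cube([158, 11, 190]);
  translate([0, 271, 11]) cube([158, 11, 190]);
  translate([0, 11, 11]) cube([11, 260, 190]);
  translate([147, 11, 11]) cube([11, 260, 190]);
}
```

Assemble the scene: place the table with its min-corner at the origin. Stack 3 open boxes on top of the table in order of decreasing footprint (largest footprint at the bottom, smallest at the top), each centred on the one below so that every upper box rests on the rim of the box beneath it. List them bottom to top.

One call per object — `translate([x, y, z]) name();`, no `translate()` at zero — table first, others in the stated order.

table();
translate([528, 193, 719]) open_box();
translate([531, 208, 792]) open_box_2();
translate([532, 214, 986]) open_box_3();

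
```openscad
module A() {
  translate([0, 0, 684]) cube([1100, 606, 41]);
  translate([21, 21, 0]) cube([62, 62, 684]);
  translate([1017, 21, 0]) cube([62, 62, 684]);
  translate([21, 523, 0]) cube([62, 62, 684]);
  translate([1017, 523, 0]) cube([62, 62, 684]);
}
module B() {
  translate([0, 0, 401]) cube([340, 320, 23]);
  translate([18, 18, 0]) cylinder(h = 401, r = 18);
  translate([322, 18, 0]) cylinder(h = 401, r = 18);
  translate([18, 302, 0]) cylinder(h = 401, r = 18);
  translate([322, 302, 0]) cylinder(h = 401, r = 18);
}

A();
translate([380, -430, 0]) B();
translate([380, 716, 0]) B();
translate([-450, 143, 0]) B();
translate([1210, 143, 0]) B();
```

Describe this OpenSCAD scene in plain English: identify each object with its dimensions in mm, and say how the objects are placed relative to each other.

A is a rectangular dining table. The top is 1100×606×41 mm with its upper surface at z = 725 mm. It stands on four 62×62 mm square legs, each inset 21 mm from the nearest pair of top edges, running from the floor to the underside of the top.

B is a simple wooden stool: a rectangular seat 340 mm (x) by 320 mm (y), 23 mm thick, top face at z = 424 mm, on four round legs, each 36 mm in diameter. The legs rest on z = 0, each leg's axis is inset half a diameter from the nearest pair of seat edges (so the leg's bounding box is flush with the corner).

Four stools sit around the table at the −y, +y, −x, +x sides.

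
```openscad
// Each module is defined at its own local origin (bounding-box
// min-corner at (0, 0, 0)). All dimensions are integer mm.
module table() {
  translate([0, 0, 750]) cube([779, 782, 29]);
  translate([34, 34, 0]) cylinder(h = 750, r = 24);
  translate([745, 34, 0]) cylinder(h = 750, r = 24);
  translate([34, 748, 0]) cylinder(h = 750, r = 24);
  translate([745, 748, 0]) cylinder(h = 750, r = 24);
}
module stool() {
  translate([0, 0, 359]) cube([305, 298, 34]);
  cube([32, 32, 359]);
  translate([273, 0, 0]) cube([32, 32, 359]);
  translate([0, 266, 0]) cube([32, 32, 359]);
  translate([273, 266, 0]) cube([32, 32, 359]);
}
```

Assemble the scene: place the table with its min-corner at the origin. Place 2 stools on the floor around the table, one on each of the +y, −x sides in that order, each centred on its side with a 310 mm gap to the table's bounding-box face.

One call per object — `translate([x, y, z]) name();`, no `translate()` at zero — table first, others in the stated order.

table();
translate([237, 1092, 0]) stool();
translate([-615, 242, 0]) stool();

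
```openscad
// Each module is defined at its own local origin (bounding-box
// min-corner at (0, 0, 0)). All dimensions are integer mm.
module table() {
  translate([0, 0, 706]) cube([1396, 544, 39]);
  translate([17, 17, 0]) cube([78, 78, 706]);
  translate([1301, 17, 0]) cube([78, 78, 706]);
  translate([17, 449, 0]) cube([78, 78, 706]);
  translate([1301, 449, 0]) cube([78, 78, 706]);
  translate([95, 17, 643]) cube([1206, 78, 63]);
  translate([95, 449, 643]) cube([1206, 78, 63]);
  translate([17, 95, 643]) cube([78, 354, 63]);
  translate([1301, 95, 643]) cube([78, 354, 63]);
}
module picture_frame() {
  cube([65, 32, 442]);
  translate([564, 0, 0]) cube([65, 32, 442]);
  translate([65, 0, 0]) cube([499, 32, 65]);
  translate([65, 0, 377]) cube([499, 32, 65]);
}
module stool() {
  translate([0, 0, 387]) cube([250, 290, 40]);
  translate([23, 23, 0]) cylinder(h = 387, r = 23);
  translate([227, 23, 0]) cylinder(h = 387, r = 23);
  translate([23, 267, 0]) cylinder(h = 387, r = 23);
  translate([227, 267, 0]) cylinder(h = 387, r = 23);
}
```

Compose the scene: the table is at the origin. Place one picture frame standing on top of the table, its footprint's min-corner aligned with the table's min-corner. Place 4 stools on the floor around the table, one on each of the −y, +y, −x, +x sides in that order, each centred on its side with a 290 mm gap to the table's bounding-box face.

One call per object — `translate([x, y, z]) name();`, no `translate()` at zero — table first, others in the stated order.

table();
translate([0, 0, 745]) picture_frame();
translate([573, -580, 0]) stool();
translate([573, 834, 0]) stool();
translate([-540, 127, 0]) stool();
translate([1686, 127, 0]) stool();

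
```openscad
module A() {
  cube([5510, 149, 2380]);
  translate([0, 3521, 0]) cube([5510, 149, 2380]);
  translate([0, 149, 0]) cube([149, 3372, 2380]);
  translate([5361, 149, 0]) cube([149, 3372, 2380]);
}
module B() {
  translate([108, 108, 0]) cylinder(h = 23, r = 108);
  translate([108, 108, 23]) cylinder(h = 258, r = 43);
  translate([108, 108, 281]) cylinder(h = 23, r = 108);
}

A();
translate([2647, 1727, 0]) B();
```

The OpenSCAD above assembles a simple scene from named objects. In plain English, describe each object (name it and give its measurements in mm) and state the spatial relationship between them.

A is the wall frame of a small rectangular building: four walls, each 2380 mm tall and 149 mm thick, enclosing a footprint 5510 mm (x) by 3670 mm (y) outside-to-outside, with no floor or roof. The front and back walls (the −y and +y sides) span the full width; the two side walls fit between them.

B is a spool: two coaxial disc flanges of radius 108 mm and thickness 23 mm, joined by a core cylinder of radius 43 mm and height 258 mm. The lower flange rests on z = 0 and the three cylinders share a vertical axis.

The spool sits inside the house frame, centred.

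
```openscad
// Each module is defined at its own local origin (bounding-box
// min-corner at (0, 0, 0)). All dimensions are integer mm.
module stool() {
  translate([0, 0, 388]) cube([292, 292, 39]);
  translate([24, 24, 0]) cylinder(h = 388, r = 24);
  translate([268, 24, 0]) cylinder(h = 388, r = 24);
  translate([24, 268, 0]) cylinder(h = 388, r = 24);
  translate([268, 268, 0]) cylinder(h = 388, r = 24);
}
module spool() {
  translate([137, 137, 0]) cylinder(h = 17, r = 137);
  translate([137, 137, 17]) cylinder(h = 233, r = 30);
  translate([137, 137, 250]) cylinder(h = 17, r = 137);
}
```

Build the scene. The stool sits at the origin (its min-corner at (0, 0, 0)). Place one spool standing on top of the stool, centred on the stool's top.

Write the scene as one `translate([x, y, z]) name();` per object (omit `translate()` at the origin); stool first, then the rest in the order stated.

stool();
translate([9, 9, 427]) spool();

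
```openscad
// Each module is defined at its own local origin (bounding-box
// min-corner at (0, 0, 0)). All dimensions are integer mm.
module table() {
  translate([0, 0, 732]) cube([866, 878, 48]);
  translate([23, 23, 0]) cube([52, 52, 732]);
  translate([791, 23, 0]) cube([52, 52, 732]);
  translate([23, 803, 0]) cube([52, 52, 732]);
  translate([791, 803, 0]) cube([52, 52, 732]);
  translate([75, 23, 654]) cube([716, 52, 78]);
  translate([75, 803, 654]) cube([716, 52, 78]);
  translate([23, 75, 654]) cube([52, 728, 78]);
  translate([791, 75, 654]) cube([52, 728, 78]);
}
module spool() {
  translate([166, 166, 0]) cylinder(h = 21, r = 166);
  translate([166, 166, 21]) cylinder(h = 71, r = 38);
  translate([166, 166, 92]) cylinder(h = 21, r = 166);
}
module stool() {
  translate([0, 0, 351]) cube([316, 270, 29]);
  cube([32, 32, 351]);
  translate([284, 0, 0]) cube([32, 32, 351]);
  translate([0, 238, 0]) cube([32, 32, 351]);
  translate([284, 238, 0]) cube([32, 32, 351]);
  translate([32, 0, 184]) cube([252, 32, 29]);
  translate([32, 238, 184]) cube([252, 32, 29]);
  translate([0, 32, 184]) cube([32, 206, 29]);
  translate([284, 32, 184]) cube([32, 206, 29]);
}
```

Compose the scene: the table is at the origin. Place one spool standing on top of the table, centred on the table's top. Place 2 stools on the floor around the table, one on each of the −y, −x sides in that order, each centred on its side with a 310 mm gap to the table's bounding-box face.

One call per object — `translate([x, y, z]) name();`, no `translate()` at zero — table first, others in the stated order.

table();
translate([267, 273, 780]) spool();
translate([275, -580, 0]) stool();
translate([-626, 304, 0]) stool();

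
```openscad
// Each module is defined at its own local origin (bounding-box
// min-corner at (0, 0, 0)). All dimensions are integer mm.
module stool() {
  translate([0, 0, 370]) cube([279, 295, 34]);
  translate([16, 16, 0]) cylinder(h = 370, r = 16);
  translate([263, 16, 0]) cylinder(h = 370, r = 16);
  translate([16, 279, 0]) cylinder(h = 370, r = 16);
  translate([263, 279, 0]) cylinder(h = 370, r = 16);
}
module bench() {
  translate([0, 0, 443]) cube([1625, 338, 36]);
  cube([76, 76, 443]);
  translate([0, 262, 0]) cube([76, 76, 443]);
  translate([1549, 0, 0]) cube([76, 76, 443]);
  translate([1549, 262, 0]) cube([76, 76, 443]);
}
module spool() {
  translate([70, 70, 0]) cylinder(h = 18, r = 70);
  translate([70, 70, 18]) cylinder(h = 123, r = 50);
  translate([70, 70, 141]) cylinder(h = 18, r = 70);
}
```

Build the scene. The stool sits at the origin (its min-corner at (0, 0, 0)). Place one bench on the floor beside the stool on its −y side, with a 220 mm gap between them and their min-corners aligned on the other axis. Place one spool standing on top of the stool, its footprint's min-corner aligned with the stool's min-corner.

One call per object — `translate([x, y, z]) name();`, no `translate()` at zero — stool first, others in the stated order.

stool();
translate([0, -558, 0]) bench();
translate([0, 0, 404]) spool();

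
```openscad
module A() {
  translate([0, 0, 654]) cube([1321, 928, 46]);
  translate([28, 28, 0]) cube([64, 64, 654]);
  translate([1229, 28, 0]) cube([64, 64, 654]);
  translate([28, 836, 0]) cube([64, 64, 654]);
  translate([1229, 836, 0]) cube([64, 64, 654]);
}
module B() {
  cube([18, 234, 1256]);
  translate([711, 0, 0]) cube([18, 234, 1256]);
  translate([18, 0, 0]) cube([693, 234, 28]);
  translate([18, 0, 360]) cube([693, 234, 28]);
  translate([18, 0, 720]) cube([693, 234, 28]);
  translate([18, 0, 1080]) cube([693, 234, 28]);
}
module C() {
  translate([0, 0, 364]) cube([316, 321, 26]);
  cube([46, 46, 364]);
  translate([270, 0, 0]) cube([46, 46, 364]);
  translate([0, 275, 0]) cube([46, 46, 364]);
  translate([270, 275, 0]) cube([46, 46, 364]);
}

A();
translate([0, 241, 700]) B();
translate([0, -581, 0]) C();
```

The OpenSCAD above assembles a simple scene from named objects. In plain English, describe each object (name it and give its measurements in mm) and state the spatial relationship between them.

A is a table: top 1321 mm (x) × 928 mm (y), 46 mm thick, upper face at z = 700 mm, on four 64×64 mm square legs, each inset 28 mm from the nearest pair of top edges, running from z = 0 to the bottom of the top.

B is an open bookshelf. Two side panels, each 18 mm thick, 234 mm deep and 1256 mm tall, stand 729 mm apart (outside-to-outside). Between them sit 4 shelves, each 28 mm thick and 234 mm deep, spanning the full gap between the sides. The bottom shelf rests on the floor (its underside at z = 0) and the clear gap between one shelf's top and the next shelf's underside is 332 mm.

C is a four-legged stool. The seat is a 316×321×26 mm slab whose top surface is at z = 390 mm; four square legs, each 46×46 mm in cross-section, run from the floor (z = 0) to the underside of the seat, each flush with a corner of the seat.

The bookshelf is on top of the table. The stool is on the floor beside the table on its −y side.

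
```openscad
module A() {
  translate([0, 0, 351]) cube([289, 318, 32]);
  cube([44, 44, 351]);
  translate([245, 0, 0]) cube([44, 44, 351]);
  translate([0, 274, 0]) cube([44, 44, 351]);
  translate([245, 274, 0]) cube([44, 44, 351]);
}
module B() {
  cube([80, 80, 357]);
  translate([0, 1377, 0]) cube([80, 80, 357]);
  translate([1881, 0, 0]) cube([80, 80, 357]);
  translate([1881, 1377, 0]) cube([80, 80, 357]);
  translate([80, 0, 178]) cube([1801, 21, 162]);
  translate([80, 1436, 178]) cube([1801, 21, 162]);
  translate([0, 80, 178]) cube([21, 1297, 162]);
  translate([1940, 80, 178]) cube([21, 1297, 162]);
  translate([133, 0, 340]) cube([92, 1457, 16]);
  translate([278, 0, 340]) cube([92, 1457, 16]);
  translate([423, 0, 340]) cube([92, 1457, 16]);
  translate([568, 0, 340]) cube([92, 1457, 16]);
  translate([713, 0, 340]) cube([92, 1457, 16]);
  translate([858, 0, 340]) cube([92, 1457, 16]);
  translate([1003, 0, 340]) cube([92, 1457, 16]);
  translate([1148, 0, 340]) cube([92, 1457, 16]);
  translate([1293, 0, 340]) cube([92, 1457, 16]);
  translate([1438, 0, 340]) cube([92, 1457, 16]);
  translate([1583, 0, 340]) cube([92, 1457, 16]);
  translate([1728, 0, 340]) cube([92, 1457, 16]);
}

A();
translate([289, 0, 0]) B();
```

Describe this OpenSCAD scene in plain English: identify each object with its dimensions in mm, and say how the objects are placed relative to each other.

A is a simple wooden stool: a rectangular seat 289 mm (x) by 318 mm (y), 32 mm thick, top face at z = 383 mm, on four square legs, each 44×44 mm in cross-section. The legs rest on z = 0, each flush with a corner of the seat.

B is a bed frame 1961 mm long (x) by 1457 mm wide (y). Four 80×80 mm corner posts, 357 mm tall, at the corners of the footprint. Four rails of 21 mm thickness and 162 mm height run between adjacent posts with their undersides at z = 178 mm, their outer faces flush with the outside of the frame (the two x-running rails run between the posts' inner faces; the two y-running rails run between the posts' inner faces). 12 slats, each 92 mm wide (x) and 16 mm thick, lie across the top of the two x-running rails, running the full 1457 mm width of the frame in y; the slats are evenly spaced along x between the inner faces of the end posts with equal gaps (rounded down to the nearest mm) at the −x end and between each pair — any rounding remainder accumulates at the +x end.

The bed frame is against the stool's +x side, with their −y faces flush.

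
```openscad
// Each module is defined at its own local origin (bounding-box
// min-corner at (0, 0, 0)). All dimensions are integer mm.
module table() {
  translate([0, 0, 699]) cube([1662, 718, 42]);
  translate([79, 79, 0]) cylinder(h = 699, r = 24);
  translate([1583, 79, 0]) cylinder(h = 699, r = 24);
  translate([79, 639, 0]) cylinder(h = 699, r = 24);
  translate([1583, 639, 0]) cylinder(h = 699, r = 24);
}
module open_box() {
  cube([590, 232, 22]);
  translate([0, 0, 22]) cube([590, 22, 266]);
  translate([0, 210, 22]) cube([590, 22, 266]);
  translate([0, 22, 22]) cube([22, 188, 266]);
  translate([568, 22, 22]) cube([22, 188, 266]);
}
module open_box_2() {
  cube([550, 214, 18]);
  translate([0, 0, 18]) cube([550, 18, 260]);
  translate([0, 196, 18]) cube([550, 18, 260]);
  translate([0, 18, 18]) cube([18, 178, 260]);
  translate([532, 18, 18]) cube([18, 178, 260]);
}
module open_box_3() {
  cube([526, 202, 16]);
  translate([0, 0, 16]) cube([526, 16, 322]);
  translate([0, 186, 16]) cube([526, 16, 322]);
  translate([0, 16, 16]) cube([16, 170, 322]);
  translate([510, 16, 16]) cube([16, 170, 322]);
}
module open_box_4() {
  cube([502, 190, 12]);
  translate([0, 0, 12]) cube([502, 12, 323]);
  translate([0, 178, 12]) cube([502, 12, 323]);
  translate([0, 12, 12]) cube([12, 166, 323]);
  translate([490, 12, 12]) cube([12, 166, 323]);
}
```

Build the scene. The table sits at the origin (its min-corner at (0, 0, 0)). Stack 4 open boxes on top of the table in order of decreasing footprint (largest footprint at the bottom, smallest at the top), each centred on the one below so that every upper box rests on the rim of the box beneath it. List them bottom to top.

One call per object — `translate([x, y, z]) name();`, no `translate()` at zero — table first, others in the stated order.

table();
translate([536, 243, 741]) open_box();
translate([556, 252, 1029]) open_box_2();
translate([568, 258, 1307]) open_box_3();
translate([580, 264, 1645]) open_box_4();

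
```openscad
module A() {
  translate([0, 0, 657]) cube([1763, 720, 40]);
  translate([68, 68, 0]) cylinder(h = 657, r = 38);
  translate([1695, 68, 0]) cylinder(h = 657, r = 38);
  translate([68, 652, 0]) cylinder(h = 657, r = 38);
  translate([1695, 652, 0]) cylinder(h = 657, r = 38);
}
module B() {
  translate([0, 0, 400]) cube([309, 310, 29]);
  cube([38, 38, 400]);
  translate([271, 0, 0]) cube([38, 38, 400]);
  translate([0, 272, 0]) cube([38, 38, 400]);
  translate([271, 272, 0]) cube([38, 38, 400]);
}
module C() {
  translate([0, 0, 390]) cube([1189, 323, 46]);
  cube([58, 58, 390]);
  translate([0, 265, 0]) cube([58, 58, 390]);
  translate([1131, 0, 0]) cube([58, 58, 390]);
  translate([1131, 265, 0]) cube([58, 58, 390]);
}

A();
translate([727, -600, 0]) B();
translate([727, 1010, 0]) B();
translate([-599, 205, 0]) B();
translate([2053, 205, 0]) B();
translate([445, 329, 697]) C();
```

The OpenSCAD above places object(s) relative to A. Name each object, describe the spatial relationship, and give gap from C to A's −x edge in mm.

A is a table. B is a stool. C is a bench. Four stools sit around the table at the −y, +y, −x, +x sides. The bench is on top of the table. The gap from the bench to the table's −x edge is 445 mm.

The bench's min-x is at 445; the table's min-x is 0; gap = 445 mm.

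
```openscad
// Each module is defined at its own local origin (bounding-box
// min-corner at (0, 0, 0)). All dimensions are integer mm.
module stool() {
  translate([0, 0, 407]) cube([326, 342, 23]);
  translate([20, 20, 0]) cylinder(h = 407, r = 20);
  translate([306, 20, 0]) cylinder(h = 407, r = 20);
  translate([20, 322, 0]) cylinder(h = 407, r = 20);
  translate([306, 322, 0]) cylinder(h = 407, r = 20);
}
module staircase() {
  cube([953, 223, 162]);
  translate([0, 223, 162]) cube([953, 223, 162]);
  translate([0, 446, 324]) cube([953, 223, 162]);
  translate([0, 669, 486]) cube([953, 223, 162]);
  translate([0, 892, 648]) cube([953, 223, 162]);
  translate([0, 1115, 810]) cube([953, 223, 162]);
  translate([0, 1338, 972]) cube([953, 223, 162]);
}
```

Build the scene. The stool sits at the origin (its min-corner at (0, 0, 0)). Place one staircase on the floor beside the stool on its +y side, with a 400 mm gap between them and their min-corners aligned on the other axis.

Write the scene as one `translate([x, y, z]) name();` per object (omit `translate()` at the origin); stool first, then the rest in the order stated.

stool();
translate([0, 742, 0]) staircase();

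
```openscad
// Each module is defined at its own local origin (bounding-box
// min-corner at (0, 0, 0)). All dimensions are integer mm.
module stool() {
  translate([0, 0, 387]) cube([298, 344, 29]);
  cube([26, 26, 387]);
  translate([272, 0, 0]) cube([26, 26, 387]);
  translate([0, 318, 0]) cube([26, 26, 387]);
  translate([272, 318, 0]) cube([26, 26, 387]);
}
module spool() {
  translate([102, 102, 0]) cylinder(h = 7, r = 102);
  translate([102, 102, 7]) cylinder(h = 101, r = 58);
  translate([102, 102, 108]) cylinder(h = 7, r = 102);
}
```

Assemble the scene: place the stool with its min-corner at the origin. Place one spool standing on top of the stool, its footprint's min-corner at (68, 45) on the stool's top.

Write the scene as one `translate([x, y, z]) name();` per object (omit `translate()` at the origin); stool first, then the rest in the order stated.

stool();
translate([68, 45, 416]) spool();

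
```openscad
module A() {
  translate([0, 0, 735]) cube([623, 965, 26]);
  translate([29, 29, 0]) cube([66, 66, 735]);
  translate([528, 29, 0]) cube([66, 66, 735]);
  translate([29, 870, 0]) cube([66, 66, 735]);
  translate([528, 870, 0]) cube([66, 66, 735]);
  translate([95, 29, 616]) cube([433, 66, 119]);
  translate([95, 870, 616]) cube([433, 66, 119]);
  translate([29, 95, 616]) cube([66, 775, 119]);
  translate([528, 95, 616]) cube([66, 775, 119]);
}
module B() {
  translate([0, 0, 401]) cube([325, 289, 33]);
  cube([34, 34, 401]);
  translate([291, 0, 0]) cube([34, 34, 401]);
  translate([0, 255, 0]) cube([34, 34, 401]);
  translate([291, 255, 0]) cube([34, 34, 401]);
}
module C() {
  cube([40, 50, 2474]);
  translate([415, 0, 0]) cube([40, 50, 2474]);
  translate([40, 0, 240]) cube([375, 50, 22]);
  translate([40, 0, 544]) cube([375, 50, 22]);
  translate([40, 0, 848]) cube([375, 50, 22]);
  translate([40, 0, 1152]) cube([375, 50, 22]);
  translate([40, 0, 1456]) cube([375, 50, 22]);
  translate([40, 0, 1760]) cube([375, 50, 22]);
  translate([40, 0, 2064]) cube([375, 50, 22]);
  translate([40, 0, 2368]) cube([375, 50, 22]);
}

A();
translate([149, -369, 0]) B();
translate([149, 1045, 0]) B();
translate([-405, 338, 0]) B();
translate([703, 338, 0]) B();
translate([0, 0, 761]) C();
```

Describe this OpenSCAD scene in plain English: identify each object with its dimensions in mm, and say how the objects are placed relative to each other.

A is a table with a 623×965 mm rectangular top, 26 mm thick, top surface at z = 761 mm, supported by four 66×66 mm square legs, each inset 29 mm from the nearest pair of top edges, running from the floor. Four apron rails, 66 mm thick and 119 mm tall, run between adjacent legs with their top edges flush with the underside of the top and their outer faces flush with the legs' outer faces.

B is a four-legged stool. The seat is a 325×289×33 mm slab whose top surface is at z = 434 mm; four square legs, each 34×34 mm in cross-section, run from the floor (z = 0) to the underside of the seat, each flush with a corner of the seat.

C is a wooden ladder with two side rails of 40×50 mm section and 2474 mm height, set 455 mm apart overall. Between them run 8 rectangular rungs (50 mm deep, 22 mm thick), front faces flush with the rails' −y face. The bottom of the first rung is 240 mm above the floor and each subsequent rung is 304 mm higher than the one below.

Four stools sit around the table at the −y, +y, −x, +x sides. The ladder is on top of the table.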